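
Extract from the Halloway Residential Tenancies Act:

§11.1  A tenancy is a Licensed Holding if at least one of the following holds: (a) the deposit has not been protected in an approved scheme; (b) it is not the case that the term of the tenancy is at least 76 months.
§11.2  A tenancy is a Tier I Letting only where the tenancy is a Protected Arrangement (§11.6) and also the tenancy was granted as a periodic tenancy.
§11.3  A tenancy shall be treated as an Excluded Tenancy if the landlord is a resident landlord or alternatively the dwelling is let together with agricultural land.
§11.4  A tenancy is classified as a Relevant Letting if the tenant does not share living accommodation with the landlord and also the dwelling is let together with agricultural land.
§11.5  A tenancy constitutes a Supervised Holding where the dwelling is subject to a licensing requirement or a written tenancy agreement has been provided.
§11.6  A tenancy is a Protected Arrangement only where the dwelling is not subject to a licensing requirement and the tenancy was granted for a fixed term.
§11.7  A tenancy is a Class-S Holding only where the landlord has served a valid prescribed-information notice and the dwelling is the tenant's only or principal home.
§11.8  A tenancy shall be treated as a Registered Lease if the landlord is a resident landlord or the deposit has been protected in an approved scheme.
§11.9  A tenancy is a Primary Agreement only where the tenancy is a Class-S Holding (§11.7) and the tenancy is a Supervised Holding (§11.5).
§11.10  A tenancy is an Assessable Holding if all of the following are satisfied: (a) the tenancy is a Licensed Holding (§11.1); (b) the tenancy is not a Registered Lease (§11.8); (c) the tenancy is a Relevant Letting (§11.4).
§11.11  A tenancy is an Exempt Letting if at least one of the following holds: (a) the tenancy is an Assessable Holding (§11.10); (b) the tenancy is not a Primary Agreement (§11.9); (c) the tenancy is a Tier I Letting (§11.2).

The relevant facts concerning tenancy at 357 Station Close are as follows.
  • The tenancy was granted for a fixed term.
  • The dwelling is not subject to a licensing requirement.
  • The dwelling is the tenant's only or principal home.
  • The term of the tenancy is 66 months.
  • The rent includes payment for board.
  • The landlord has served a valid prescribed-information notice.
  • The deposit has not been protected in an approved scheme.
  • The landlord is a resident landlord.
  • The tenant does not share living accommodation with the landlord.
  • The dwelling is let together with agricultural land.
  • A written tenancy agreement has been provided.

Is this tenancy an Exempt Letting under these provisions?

No

§11.1 — Licensed Holding: [the deposit has not been protected in an approved scheme? yes] OR [term of the tenancy: 66 months ≥ 76 months? no, so negated condition yes] → satisfied.
§11.8 — Registered Lease: [the landlord is a resident landlord? yes] OR [the deposit has been protected in an approved scheme? no] → satisfied.
§11.4 — Relevant Letting: [the tenant does not share living accommodation with the landlord? yes] AND [the dwelling is let together with agricultural land? yes] → satisfied.
§11.10 — Assessable Holding: [Licensed Holding (§11.1)? yes] AND [not a Registered Lease (§11.8)? no] AND [Relevant Letting (§11.4)? yes] → not satisfied.
§11.7 — Class-S Holding: [the landlord has served a valid prescribed-information notice? yes] AND [the dwelling is the tenant's only or principal home? yes] → satisfied.
§11.5 — Supervised Holding: [the dwelling is subject to a licensing requirement? no] OR [a written tenancy agreement has been provided? yes] → satisfied.
§11.9 — Primary Agreement: [Class-S Holding (§11.7)? yes] AND [Supervised Holding (§11.5)? yes] → satisfied.
§11.6 — Protected Arrangement: [the dwelling is not subject to a licensing requirement? yes] AND [the tenancy was granted for a fixed term? yes] → satisfied.
§11.2 — Tier I Letting: [Protected Arrangement (§11.6)? yes] AND [the tenancy was granted as a periodic tenancy? no] → not satisfied.
§11.11 — Exempt Letting: [Assessable Holding (§11.10)? no] OR [not a Primary Agreement (§11.9)? no] OR [Tier I Letting (§11.2)? no] → not satisfied.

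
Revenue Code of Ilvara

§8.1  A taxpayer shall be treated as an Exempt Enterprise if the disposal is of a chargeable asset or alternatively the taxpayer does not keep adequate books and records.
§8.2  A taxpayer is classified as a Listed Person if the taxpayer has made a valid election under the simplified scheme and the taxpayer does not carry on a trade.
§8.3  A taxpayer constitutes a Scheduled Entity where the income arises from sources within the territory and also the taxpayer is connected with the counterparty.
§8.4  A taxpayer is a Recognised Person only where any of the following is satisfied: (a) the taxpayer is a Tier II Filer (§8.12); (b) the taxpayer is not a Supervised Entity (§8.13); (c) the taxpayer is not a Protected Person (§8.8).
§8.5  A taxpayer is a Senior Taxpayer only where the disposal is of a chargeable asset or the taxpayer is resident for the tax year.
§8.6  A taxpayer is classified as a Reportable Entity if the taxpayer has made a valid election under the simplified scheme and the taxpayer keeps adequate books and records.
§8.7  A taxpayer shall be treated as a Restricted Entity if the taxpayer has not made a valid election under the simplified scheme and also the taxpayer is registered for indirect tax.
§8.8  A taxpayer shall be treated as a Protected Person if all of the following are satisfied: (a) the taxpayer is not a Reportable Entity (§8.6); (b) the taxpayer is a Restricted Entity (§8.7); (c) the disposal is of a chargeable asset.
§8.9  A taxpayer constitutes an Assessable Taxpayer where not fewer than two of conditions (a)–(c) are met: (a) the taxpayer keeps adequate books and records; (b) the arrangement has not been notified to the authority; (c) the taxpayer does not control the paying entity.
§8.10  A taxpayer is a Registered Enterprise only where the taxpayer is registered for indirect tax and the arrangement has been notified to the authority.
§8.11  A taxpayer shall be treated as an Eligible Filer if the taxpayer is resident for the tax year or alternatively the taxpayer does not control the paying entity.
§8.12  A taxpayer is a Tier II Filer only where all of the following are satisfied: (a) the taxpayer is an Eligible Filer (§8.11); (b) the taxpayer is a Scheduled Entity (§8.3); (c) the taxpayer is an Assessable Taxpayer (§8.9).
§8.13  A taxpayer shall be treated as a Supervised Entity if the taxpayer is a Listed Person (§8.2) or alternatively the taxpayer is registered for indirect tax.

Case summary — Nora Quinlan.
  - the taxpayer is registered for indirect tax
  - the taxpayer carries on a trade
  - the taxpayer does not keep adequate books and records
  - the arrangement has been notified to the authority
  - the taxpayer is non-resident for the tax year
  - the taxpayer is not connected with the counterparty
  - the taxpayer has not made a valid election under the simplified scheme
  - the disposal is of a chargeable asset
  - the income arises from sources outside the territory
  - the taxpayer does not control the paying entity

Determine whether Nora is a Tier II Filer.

No

Under §8.11: the taxpayer is resident for the tax year? no; or the taxpayer does not control the paying entity? yes. So the taxpayer is an Eligible Filer.
Under §8.3: the income arises from sources within the territory? no; and the taxpayer is connected with the counterparty? no. So the taxpayer is not a Scheduled Entity.
Under §8.9: the taxpayer keeps adequate books and records? no; the arrangement has not been notified to the authority? no; the taxpayer does not control the paying entity? yes — 1 of 3 hold (need ≥2) → not satisfied.
Under §8.12: Eligible Filer (§8.11)? yes; and Scheduled Entity (§8.3)? no; and Assessable Taxpayer (§8.9)? no. So the taxpayer is not a Tier II Filer.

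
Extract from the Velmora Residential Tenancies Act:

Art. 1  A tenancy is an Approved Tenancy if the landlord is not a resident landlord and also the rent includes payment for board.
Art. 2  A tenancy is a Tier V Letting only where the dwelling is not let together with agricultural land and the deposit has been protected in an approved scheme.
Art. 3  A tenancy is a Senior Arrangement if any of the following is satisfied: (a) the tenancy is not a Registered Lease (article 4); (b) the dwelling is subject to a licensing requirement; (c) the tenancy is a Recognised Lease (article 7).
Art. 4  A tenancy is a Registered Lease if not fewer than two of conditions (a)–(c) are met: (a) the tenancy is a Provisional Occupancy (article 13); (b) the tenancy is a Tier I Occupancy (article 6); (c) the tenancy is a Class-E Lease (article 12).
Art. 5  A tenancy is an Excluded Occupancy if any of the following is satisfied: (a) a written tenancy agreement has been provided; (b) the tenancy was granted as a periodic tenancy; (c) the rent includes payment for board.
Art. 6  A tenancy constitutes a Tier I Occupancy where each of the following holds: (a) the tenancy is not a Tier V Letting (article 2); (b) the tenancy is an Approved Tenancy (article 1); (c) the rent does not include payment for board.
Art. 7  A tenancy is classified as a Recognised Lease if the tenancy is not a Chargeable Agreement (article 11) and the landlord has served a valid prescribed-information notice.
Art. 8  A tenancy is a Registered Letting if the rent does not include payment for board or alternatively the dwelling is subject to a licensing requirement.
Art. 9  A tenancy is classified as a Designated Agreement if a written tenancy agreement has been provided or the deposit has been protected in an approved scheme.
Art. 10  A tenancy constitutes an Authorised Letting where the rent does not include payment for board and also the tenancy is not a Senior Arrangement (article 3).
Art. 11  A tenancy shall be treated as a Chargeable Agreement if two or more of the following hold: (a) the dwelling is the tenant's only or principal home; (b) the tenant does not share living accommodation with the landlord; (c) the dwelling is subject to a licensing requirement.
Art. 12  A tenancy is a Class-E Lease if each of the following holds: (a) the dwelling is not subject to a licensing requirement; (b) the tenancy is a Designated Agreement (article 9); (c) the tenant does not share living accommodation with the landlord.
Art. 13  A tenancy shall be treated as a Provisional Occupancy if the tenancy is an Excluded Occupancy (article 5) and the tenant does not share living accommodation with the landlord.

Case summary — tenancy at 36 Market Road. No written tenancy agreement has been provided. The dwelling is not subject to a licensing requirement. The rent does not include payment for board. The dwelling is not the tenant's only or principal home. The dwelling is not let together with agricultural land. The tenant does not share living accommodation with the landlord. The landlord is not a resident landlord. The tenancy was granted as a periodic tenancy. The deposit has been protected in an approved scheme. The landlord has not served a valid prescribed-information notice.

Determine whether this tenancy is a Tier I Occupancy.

No

article 2 — Tier V Letting: [the dwelling is not let together with agricultural land? yes] AND [the deposit has been protected in an approved scheme? yes] → satisfied.
article 1 — Approved Tenancy: [the landlord is not a resident landlord? yes] AND [the rent includes payment for board? no] → not satisfied.
article 6 — Tier I Occupancy: [not a Tier V Letting (article 2)? no] AND [Approved Tenancy (article 1)? no] AND [the rent does not include payment for board? yes] → not satisfied.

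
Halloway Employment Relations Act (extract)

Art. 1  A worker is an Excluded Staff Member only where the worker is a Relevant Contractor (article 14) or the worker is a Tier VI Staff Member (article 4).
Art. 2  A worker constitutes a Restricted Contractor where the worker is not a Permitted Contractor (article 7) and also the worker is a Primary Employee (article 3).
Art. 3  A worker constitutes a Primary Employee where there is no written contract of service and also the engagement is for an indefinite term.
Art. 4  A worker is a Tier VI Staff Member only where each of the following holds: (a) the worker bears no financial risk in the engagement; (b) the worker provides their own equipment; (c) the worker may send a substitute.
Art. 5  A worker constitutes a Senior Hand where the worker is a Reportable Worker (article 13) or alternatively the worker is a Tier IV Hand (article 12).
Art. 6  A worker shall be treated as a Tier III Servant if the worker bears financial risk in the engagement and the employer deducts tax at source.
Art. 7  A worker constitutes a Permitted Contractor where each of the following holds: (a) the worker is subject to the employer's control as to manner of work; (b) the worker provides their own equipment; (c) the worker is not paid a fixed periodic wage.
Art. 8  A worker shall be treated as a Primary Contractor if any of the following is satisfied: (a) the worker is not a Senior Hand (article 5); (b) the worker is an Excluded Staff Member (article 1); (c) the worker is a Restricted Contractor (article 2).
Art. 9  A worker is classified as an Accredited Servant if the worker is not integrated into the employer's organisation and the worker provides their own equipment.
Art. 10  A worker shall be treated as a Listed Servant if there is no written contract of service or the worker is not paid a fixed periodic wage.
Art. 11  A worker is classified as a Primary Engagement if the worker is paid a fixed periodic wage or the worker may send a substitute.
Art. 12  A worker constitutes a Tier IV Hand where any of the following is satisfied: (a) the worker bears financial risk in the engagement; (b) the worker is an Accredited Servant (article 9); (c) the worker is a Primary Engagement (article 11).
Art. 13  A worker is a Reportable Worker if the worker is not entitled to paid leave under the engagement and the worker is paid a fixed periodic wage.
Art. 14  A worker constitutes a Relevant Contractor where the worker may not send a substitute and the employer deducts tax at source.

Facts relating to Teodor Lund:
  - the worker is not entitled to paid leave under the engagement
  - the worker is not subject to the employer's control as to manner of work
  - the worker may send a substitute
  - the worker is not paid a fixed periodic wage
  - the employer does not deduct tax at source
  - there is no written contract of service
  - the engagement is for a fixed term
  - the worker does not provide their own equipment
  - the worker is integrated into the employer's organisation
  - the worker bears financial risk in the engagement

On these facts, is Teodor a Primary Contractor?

article 13 — Reportable Worker: [the worker is not entitled to paid leave under the engagement? yes] AND [the worker is paid a fixed periodic wage? no] → not satisfied.
article 9 — Accredited Servant: [the worker is not integrated into the employer's organisation? no] AND [the worker provides their own equipment? no] → not satisfied.
article 11 — Primary Engagement: [the worker is paid a fixed periodic wage? no] OR [the worker may send a substitute? yes] → satisfied.
article 12 — Tier IV Hand: [the worker bears financial risk in the engagement? yes] OR [Accredited Servant (article 9)? no] OR [Primary Engagement (article 11)? yes] → satisfied.
article 5 — Senior Hand: [Reportable Worker (article 13)? no] OR [Tier IV Hand (article 12)? yes] → satisfied.
article 14 — Relevant Contractor: [the worker may not send a substitute? no] AND [the employer deducts tax at source? no] → not satisfied.
article 4 — Tier VI Staff Member: [the worker bears no financial risk in the engagement? no] AND [the worker provides their own equipment? no] AND [the worker may send a substitute? yes] → not satisfied.
article 1 — Excluded Staff Member: [Relevant Contractor (article 14)? no] OR [Tier VI Staff Member (article 4)? no] → not satisfied.
article 7 — Permitted Contractor: [the worker is subject to the employer's control as to manner of work? no] AND [the worker provides their own equipment? no] AND [the worker is not paid a fixed periodic wage? yes] → not satisfied.
article 3 — Primary Employee: [there is no written contract of service? yes] AND [the engagement is for an indefinite term? no] → not satisfied.
article 2 — Restricted Contractor: [not a Permitted Contractor (article 7)? yes] AND [Primary Employee (article 3)? no] → not satisfied.
article 8 — Primary Contractor: [not a Senior Hand (article 5)? no] OR [Excluded Staff Member (article 1)? no] OR [Restricted Contractor (article 2)? no] → not satisfied.

No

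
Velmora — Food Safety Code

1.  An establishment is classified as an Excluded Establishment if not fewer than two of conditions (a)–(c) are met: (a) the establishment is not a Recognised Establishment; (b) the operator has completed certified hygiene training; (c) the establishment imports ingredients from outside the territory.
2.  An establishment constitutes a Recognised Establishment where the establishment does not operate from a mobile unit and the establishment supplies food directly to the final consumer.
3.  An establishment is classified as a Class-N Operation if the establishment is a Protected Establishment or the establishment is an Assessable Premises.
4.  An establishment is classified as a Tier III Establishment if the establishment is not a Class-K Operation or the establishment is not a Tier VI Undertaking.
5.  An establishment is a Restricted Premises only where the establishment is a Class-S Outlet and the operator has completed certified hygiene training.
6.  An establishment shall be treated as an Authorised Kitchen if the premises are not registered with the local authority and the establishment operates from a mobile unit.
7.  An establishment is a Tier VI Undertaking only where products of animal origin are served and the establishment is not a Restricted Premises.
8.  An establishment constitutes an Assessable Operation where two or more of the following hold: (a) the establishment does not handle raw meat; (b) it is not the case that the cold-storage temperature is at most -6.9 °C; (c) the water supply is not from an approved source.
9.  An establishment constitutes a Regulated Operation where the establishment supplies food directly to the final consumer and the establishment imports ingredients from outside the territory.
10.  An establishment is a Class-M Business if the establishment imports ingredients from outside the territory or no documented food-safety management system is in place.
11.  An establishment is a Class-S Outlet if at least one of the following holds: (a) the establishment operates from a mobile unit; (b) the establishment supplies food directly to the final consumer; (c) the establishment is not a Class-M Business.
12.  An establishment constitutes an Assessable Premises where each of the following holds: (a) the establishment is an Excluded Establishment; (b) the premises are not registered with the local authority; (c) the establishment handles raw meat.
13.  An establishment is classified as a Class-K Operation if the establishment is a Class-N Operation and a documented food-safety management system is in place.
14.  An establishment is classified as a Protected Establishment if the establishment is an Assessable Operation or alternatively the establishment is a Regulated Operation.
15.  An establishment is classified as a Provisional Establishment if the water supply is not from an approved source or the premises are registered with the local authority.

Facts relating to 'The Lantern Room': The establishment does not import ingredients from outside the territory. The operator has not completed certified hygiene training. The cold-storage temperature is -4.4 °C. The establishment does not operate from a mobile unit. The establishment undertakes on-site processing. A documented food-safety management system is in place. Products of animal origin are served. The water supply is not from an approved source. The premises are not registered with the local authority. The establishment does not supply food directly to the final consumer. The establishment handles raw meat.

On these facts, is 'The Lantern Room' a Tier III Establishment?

Under paragraph 8: the establishment does not handle raw meat? no; cold-storage temperature: -4.4 °C ≤ -6.9 °C? no, so negated condition yes; the water supply is not from an approved source? yes — 2 of 3 hold (need ≥2) → satisfied.
Under paragraph 9: the establishment supplies food directly to the final consumer? no; and the establishment imports ingredients from outside the territory? no. So the establishment is not a Regulated Operation.
Under paragraph 14: Assessable Operation (paragraph 8)? yes; or Regulated Operation (paragraph 9)? no. So the establishment is a Protected Establishment.
Under paragraph 2: the establishment does not operate from a mobile unit? yes; and the establishment supplies food directly to the final consumer? no. So the establishment is not a Recognised Establishment.
Under paragraph 1: not a Recognised Establishment (paragraph 2)? yes; the operator has completed certified hygiene training? no; the establishment imports ingredients from outside the territory? no — 1 of 3 hold (need ≥2) → not satisfied.
Under paragraph 12: Excluded Establishment (paragraph 1)? no; and the premises are not registered with the local authority? yes; and the establishment handles raw meat? yes. So the establishment is not an Assessable Premises.
Under paragraph 3: Protected Establishment (paragraph 14)? yes; or Assessable Premises (paragraph 12)? no. So the establishment is a Class-N Operation.
Under paragraph 13: Class-N Operation (paragraph 3)? yes; and a documented food-safety management system is in place? yes. So the establishment is a Class-K Operation.
Under paragraph 10: the establishment imports ingredients from outside the territory? no; or no documented food-safety management system is in place? no. So the establishment is not a Class-M Business.
Under paragraph 11: the establishment operates from a mobile unit? no; or the establishment supplies food directly to the final consumer? no; or not a Class-M Business (paragraph 10)? yes. So the establishment is a Class-S Outlet.
Under paragraph 5: Class-S Outlet (paragraph 11)? yes; and the operator has completed certified hygiene training? no. So the establishment is not a Restricted Premises.
Under paragraph 7: products of animal origin are served? yes; and not a Restricted Premises (paragraph 5)? yes. So the establishment is a Tier VI Undertaking.
Under paragraph 4: not a Class-K Operation (paragraph 13)? no; or not a Tier VI Undertaking (paragraph 7)? no. So the establishment is not a Tier III Establishment.

No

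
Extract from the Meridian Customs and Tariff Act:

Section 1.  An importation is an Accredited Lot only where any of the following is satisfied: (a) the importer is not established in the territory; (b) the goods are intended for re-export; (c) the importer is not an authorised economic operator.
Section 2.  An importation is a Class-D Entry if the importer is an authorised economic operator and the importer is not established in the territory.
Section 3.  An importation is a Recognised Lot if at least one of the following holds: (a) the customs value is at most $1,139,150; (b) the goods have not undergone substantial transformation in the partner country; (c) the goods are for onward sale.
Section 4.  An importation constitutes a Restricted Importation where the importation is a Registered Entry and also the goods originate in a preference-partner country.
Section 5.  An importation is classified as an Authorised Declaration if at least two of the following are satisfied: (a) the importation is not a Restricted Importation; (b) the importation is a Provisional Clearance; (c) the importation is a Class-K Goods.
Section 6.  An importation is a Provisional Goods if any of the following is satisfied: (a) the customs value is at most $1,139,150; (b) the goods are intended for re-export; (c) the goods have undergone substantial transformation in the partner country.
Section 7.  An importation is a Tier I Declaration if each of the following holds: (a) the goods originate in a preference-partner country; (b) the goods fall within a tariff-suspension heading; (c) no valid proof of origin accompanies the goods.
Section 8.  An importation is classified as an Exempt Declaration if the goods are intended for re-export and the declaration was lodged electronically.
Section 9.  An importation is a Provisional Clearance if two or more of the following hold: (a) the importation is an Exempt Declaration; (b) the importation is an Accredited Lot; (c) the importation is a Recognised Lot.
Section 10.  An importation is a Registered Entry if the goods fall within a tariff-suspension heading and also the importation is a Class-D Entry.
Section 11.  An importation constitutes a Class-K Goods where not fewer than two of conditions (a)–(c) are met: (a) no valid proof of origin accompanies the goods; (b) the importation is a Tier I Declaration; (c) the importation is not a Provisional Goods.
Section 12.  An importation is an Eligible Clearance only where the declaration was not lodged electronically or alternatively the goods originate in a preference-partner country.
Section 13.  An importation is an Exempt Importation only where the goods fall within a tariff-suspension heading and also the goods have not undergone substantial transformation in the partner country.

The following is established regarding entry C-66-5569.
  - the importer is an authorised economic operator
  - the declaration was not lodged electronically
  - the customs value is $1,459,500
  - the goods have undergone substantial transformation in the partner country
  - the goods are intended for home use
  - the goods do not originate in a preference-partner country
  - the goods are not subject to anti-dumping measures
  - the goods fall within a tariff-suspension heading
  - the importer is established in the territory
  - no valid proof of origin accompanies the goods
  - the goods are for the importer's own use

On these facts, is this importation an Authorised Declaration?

section 2 — Class-D Entry: [the importer is an authorised economic operator? yes] AND [the importer is not established in the territory? no] → not satisfied.
section 10 — Registered Entry: [the goods fall within a tariff-suspension heading? yes] AND [Class-D Entry (section 2)? no] → not satisfied.
section 4 — Restricted Importation: [Registered Entry (section 10)? no] AND [the goods originate in a preference-partner country? no] → not satisfied.
section 8 — Exempt Declaration: [the goods are intended for re-export? no] AND [the declaration was lodged electronically? no] → not satisfied.
section 1 — Accredited Lot: [the importer is not established in the territory? no] OR [the goods are intended for re-export? no] OR [the importer is not an authorised economic operator? no] → not satisfied.
section 3 — Recognised Lot: [customs value: $1,459,500 ≤ $1,139,150? no] OR [the goods have not undergone substantial transformation in the partner country? no] OR [the goods are for onward sale? no] → not satisfied.
section 9 — Provisional Clearance: Exempt Declaration (section 8)? no; Accredited Lot (section 1)? no; Recognised Lot (section 3)? no — 0 of 3 hold (need ≥2) → not satisfied.
section 7 — Tier I Declaration: [the goods originate in a preference-partner country? no] AND [the goods fall within a tariff-suspension heading? yes] AND [no valid proof of origin accompanies the goods? yes] → not satisfied.
section 6 — Provisional Goods: [customs value: $1,459,500 ≤ $1,139,150? no] OR [the goods are intended for re-export? no] OR [the goods have undergone substantial transformation in the partner country? yes] → satisfied.
section 11 — Class-K Goods: no valid proof of origin accompanies the goods? yes; Tier I Declaration (section 7)? no; not a Provisional Goods (section 6)? no — 1 of 3 hold (need ≥2) → not satisfied.
section 5 — Authorised Declaration: not a Restricted Importation (section 4)? yes; Provisional Clearance (section 9)? no; Class-K Goods (section 11)? no — 1 of 3 hold (need ≥2) → not satisfied.

No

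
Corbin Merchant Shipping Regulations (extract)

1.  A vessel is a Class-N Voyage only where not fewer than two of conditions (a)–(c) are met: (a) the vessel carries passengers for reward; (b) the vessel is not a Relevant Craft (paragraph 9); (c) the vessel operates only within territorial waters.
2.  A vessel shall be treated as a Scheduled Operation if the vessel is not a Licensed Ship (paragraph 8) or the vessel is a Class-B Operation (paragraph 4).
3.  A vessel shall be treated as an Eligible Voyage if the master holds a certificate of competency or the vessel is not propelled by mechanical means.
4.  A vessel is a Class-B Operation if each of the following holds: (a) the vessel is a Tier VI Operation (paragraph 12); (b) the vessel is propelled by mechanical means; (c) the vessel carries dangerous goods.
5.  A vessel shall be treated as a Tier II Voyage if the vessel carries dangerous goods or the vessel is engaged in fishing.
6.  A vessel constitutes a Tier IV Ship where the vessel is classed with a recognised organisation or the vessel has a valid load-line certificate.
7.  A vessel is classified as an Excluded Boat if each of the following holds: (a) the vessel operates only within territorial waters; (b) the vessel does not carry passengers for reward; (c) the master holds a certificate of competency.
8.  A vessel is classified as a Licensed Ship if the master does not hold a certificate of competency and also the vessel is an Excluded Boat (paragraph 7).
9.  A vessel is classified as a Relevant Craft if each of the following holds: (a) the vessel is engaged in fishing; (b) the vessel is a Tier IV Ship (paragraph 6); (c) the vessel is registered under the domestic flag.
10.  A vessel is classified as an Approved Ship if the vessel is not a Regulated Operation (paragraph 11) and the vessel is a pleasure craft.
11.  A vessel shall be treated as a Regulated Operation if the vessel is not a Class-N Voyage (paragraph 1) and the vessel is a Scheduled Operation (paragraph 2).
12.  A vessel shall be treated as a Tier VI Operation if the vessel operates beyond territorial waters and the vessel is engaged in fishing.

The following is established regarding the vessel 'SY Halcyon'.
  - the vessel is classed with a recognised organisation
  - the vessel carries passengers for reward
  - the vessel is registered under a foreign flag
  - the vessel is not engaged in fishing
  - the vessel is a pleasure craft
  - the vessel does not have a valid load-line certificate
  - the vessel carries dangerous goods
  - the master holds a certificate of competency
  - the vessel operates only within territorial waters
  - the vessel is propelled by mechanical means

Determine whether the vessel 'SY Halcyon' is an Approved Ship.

Yes

paragraph 6 — Tier IV Ship: [the vessel is classed with a recognised organisation? yes] OR [the vessel has a valid load-line certificate? no] → satisfied.
paragraph 9 — Relevant Craft: [the vessel is engaged in fishing? no] AND [Tier IV Ship (paragraph 6)? yes] AND [the vessel is registered under the domestic flag? no] → not satisfied.
paragraph 1 — Class-N Voyage: the vessel carries passengers for reward? yes; not a Relevant Craft (paragraph 9)? yes; the vessel operates only within territorial waters? yes — 3 of 3 hold (need ≥2) → satisfied.
paragraph 7 — Excluded Boat: [the vessel operates only within territorial waters? yes] AND [the vessel does not carry passengers for reward? no] AND [the master holds a certificate of competency? yes] → not satisfied.
paragraph 8 — Licensed Ship: [the master does not hold a certificate of competency? no] AND [Excluded Boat (paragraph 7)? no] → not satisfied.
paragraph 12 — Tier VI Operation: [the vessel operates beyond territorial waters? no] AND [the vessel is engaged in fishing? no] → not satisfied.
paragraph 4 — Class-B Operation: [Tier VI Operation (paragraph 12)? no] AND [the vessel is propelled by mechanical means? yes] AND [the vessel carries dangerous goods? yes] → not satisfied.
paragraph 2 — Scheduled Operation: [not a Licensed Ship (paragraph 8)? yes] OR [Class-B Operation (paragraph 4)? no] → satisfied.
paragraph 11 — Regulated Operation: [not a Class-N Voyage (paragraph 1)? no] AND [Scheduled Operation (paragraph 2)? yes] → not satisfied.
paragraph 10 — Approved Ship: [not a Regulated Operation (paragraph 11)? yes] AND [the vessel is a pleasure craft? yes] → satisfied.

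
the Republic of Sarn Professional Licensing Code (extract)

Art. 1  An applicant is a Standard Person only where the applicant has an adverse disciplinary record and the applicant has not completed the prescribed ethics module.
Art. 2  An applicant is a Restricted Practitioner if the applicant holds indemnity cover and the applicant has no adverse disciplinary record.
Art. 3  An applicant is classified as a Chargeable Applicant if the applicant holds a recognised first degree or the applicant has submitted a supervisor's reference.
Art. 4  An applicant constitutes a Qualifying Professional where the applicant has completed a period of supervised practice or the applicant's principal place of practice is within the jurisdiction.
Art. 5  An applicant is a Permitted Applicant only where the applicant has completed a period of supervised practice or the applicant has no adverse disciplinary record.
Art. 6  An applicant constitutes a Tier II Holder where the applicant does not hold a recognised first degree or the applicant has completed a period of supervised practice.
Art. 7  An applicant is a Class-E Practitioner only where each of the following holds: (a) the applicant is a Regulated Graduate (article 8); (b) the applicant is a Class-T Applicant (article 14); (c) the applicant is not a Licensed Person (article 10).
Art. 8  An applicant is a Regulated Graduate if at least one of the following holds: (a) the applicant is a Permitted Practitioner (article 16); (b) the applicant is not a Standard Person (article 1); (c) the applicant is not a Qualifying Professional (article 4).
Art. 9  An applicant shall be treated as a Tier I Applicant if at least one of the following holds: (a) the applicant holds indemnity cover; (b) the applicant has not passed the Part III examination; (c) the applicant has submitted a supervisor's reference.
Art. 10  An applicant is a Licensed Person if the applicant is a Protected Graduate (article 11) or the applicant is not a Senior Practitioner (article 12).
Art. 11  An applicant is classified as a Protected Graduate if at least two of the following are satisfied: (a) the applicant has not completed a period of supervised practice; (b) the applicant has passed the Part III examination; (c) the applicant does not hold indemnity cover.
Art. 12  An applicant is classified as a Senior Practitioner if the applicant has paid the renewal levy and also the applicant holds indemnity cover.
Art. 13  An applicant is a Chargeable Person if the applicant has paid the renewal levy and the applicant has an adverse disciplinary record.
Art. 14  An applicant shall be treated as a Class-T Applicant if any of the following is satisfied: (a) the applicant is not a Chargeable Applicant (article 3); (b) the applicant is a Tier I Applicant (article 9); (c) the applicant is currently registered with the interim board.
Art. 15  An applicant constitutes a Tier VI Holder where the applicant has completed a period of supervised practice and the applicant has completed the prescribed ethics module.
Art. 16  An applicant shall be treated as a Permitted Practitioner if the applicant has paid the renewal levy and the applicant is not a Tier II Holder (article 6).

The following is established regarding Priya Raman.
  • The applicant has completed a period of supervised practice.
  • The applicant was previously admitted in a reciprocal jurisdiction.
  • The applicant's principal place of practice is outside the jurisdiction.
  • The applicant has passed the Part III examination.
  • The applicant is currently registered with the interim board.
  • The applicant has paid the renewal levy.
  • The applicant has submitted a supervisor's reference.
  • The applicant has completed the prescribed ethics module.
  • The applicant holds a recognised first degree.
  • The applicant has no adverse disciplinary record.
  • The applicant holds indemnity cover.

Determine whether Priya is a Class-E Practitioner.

Yes

article 6 — Tier II Holder: [the applicant does not hold a recognised first degree? no] OR [the applicant has completed a period of supervised practice? yes] → satisfied.
article 16 — Permitted Practitioner: [the applicant has paid the renewal levy? yes] AND [not a Tier II Holder (article 6)? no] → not satisfied.
article 1 — Standard Person: [the applicant has an adverse disciplinary record? no] AND [the applicant has not completed the prescribed ethics module? no] → not satisfied.
article 4 — Qualifying Professional: [the applicant has completed a period of supervised practice? yes] OR [the applicant's principal place of practice is within the jurisdiction? no] → satisfied.
article 8 — Regulated Graduate: [Permitted Practitioner (article 16)? no] OR [not a Standard Person (article 1)? yes] OR [not a Qualifying Professional (article 4)? no] → satisfied.
article 3 — Chargeable Applicant: [the applicant holds a recognised first degree? yes] OR [the applicant has submitted a supervisor's reference? yes] → satisfied.
article 9 — Tier I Applicant: [the applicant holds indemnity cover? yes] OR [the applicant has not passed the Part III examination? no] OR [the applicant has submitted a supervisor's reference? yes] → satisfied.
article 14 — Class-T Applicant: [not a Chargeable Applicant (article 3)? no] OR [Tier I Applicant (article 9)? yes] OR [the applicant is currently registered with the interim board? yes] → satisfied.
article 11 — Protected Graduate: the applicant has not completed a period of supervised practice? no; the applicant has passed the Part III examination? yes; the applicant does not hold indemnity cover? no — 1 of 3 hold (need ≥2) → not satisfied.
article 12 — Senior Practitioner: [the applicant has paid the renewal levy? yes] AND [the applicant holds indemnity cover? yes] → satisfied.
article 10 — Licensed Person: [Protected Graduate (article 11)? no] OR [not a Senior Practitioner (article 12)? no] → not satisfied.
article 7 — Class-E Practitioner: [Regulated Graduate (article 8)? yes] AND [Class-T Applicant (article 14)? yes] AND [not a Licensed Person (article 10)? yes] → satisfied.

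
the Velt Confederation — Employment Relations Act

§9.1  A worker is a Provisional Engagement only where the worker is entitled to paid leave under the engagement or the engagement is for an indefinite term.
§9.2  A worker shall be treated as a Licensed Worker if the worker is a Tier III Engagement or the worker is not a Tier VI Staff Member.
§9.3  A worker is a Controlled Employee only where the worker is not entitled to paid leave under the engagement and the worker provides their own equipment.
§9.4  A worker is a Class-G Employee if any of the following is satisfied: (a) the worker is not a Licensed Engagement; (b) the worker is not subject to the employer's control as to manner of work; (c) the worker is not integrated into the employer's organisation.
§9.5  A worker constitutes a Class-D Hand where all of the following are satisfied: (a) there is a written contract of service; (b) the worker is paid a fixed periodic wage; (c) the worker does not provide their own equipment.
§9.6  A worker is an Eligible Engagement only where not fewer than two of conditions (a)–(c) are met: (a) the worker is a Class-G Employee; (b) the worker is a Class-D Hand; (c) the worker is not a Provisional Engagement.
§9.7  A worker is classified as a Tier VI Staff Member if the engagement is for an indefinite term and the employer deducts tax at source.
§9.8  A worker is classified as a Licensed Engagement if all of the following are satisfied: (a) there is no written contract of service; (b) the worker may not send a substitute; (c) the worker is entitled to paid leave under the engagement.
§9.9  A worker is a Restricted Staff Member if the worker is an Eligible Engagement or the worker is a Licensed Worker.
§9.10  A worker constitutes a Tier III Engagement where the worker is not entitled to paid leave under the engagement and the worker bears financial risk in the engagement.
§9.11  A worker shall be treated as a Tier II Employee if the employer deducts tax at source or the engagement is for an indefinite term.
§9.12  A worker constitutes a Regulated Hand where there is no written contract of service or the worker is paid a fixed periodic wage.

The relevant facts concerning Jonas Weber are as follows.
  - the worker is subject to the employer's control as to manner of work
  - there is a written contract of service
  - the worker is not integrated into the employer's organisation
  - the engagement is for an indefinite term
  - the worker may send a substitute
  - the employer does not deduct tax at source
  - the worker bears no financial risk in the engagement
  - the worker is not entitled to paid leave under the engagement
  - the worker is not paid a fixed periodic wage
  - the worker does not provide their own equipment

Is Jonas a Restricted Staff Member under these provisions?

Under §9.8: there is no written contract of service? no; and the worker may not send a substitute? no; and the worker is entitled to paid leave under the engagement? no. So the worker is not a Licensed Engagement.
Under §9.4: not a Licensed Engagement (§9.8)? yes; or the worker is not subject to the employer's control as to manner of work? no; or the worker is not integrated into the employer's organisation? yes. So the worker is a Class-G Employee.
Under §9.5: there is a written contract of service? yes; and the worker is paid a fixed periodic wage? no; and the worker does not provide their own equipment? yes. So the worker is not a Class-D Hand.
Under §9.1: the worker is entitled to paid leave under the engagement? no; or the engagement is for an indefinite term? yes. So the worker is a Provisional Engagement.
Under §9.6: Class-G Employee (§9.4)? yes; Class-D Hand (§9.5)? no; not a Provisional Engagement (§9.1)? no — 1 of 3 hold (need ≥2) → not satisfied.
Under §9.10: the worker is not entitled to paid leave under the engagement? yes; and the worker bears financial risk in the engagement? no. So the worker is not a Tier III Engagement.
Under §9.7: the engagement is for an indefinite term? yes; and the employer deducts tax at source? no. So the worker is not a Tier VI Staff Member.
Under §9.2: Tier III Engagement (§9.10)? no; or not a Tier VI Staff Member (§9.7)? yes. So the worker is a Licensed Worker.
Under §9.9: Eligible Engagement (§9.6)? no; or Licensed Worker (§9.2)? yes. So the worker is a Restricted Staff Member.

Yes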